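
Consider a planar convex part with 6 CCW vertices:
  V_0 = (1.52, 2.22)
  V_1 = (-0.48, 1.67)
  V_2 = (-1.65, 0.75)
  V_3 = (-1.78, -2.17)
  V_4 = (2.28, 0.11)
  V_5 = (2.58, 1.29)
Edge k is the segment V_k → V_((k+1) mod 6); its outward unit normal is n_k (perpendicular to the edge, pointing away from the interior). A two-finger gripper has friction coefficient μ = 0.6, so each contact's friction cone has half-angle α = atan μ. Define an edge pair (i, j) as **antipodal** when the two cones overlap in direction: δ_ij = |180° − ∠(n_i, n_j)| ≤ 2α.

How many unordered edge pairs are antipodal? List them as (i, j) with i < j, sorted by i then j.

α = atan 0.6 = 30.96°;  2α = 61.93°
n_0 = (-0.2652, +0.9642)
n_1 = (-0.6181, +0.7861)
n_2 = (-0.9990, +0.0445)
n_3 = (+0.4896, -0.8719)
n_4 = (+0.9692, -0.2464)
n_5 = (+0.6595, +0.7517)
  (0,1): δ = 157.20°  ·
  (0,2): δ = 107.93°  ·
  (0,3): δ = 13.94°  ✓
  (0,4): δ = 60.36°  ✓
  (0,5): δ = 123.36°  ·
  (1,2): δ = 130.73°  ·
  (1,3): δ = 8.86°  ✓
  (1,4): δ = 37.56°  ✓
  (1,5): δ = 100.56°  ·
  (2,3): δ = 58.13°  ✓
  (2,4): δ = 11.72°  ✓
  (2,5): δ = 51.29°  ✓
  (3,4): δ = 133.58°  ·
  (3,5): δ = 70.58°  ·
  (4,5): δ = 117.00°  ·
antipodal pairs: 7

count = 7; pairs: (0,3), (0,4), (1,3), (1,4), (2,3), (2,4), (2,5)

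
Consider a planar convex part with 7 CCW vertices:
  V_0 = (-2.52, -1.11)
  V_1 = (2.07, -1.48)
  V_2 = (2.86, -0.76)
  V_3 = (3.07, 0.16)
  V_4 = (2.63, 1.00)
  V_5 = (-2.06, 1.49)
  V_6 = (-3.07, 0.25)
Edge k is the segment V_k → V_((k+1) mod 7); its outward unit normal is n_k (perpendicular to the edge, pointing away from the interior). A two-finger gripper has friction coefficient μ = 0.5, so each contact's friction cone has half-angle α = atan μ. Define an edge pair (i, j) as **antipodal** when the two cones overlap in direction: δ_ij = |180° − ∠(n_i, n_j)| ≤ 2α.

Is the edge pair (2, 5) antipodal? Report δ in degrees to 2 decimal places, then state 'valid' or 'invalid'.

α = atan 0.5 = 26.57°;  2α = 53.13°
edge 2: e_2 = (+0.21, +0.92);  n_2 = (+0.9749, -0.2225)
edge 5: e_5 = (-1.01, -1.24);  n_5 = (-0.7753, +0.6315)
∠(n_2, n_5) = 153.69°
δ = |180° − 153.69°| = 26.31°
26.31° ≤ 2α = 53.13°  →  valid

δ = 26.31°, valid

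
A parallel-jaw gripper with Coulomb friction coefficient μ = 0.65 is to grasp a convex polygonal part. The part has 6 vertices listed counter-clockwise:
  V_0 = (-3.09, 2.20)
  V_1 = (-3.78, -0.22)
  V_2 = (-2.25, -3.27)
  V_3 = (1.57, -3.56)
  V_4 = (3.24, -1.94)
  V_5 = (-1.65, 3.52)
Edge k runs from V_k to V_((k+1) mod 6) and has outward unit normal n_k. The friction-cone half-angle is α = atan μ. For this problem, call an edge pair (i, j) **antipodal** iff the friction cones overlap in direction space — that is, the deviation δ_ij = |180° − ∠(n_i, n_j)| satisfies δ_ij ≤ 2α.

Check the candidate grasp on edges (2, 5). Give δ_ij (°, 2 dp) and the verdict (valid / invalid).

δ = 46.85°, valid

α = atan 0.65 = 33.02°;  2α = 66.05°
edge 2: e_2 = (+3.82, -0.29);  n_2 = (-0.0757, -0.9971)
edge 5: e_5 = (-1.44, -1.32);  n_5 = (-0.6757, +0.7372)
∠(n_2, n_5) = 133.15°
δ = |180° − 133.15°| = 46.85°
46.85° ≤ 2α = 66.05°  →  valid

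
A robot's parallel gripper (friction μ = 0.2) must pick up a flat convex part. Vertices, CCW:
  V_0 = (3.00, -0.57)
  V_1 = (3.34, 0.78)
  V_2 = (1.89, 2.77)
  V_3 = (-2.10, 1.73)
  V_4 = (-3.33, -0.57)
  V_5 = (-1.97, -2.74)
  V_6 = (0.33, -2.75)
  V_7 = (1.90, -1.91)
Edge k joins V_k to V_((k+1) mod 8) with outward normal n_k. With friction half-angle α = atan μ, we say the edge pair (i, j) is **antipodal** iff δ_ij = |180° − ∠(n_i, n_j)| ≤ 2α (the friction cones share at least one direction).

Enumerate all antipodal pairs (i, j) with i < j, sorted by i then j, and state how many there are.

count = 5; pairs: (0,3), (1,4), (2,5), (2,6), (3,7)

α = atan 0.2 = 11.31°;  2α = 22.62°
n_0 = (+0.9697, -0.2442)
n_1 = (+0.8082, +0.5889)
n_2 = (-0.2522, +0.9677)
n_3 = (-0.8818, +0.4716)
n_4 = (-0.8473, -0.5311)
n_5 = (-0.0043, -1.0000)
n_6 = (+0.4718, -0.8817)
n_7 = (+0.7729, -0.6345)
  (0,1): δ = 129.79°  ·
  (0,2): δ = 61.25°  ·
  (0,3): δ = 14.00°  ✓
  (0,4): δ = 46.21°  ·
  (0,5): δ = 103.89°  ·
  (0,6): δ = 132.28°  ·
  (0,7): δ = 154.75°  ·
  (1,2): δ = 111.47°  ·
  (1,3): δ = 64.22°  ·
  (1,4): δ = 4.00°  ✓
  (1,5): δ = 53.67°  ·
  (1,6): δ = 82.07°  ·
  (1,7): δ = 104.54°  ·
  (2,3): δ = 132.75°  ·
  (2,4): δ = 72.53°  ·
  (2,5): δ = 14.86°  ✓
  (2,6): δ = 13.54°  ✓
  (2,7): δ = 36.01°  ·
  (3,4): δ = 119.79°  ·
  (3,5): δ = 62.11°  ·
  (3,6): δ = 33.71°  ·
  (3,7): δ = 11.25°  ✓
  (4,5): δ = 122.33°  ·
  (4,6): δ = 93.93°  ·
  (4,7): δ = 71.46°  ·
  (5,6): δ = 151.60°  ·
  (5,7): δ = 129.13°  ·
  (6,7): δ = 157.53°  ·
antipodal pairs: 5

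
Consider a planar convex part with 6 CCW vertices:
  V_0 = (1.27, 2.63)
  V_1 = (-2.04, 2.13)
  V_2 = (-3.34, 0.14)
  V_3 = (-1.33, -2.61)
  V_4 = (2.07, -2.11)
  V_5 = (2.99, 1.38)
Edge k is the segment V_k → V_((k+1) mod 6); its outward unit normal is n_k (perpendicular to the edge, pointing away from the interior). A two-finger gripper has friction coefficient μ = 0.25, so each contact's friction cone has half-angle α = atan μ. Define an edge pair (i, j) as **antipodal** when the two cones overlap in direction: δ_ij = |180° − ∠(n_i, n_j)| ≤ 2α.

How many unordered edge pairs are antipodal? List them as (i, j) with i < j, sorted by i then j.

α = atan 0.25 = 14.04°;  2α = 28.07°
n_0 = (-0.1494, +0.9888)
n_1 = (-0.8372, +0.5469)
n_2 = (-0.8073, -0.5901)
n_3 = (+0.1455, -0.9894)
n_4 = (+0.9670, -0.2549)
n_5 = (+0.5879, +0.8089)
  (0,1): δ = 131.75°  ·
  (0,2): δ = 62.43°  ·
  (0,3): δ = 0.22°  ✓
  (0,4): δ = 66.64°  ·
  (0,5): δ = 135.40°  ·
  (1,2): δ = 110.68°  ·
  (1,3): δ = 48.48°  ·
  (1,4): δ = 18.39°  ✓
  (1,5): δ = 87.15°  ·
  (2,3): δ = 117.80°  ·
  (2,4): δ = 50.93°  ·
  (2,5): δ = 17.83°  ✓
  (3,4): δ = 113.13°  ·
  (3,5): δ = 44.37°  ·
  (4,5): δ = 111.24°  ·
antipodal pairs: 3

count = 3; pairs: (0,3), (1,4), (2,5)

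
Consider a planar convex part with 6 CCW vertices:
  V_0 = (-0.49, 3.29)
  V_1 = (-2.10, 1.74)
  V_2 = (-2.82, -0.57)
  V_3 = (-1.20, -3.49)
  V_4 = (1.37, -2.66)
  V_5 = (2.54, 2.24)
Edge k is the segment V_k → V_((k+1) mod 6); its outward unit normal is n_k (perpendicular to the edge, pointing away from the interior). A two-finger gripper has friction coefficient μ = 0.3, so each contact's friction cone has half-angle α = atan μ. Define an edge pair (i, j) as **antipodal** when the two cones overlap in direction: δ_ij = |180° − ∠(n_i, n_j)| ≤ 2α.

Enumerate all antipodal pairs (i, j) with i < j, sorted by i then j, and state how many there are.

α = atan 0.3 = 16.70°;  2α = 33.40°
n_0 = (-0.6936, +0.7204)
n_1 = (-0.9547, +0.2976)
n_2 = (-0.8744, -0.4851)
n_3 = (+0.3073, -0.9516)
n_4 = (+0.9727, -0.2322)
n_5 = (+0.3274, +0.9449)
  (0,1): δ = 151.22°  ·
  (0,2): δ = 104.89°  ·
  (0,3): δ = 26.01°  ✓
  (0,4): δ = 32.66°  ✓
  (0,5): δ = 116.97°  ·
  (1,2): δ = 133.67°  ·
  (1,3): δ = 54.79°  ·
  (1,4): δ = 3.88°  ✓
  (1,5): δ = 88.20°  ·
  (2,3): δ = 101.12°  ·
  (2,4): δ = 42.45°  ·
  (2,5): δ = 41.87°  ·
  (3,4): δ = 121.33°  ·
  (3,5): δ = 37.01°  ·
  (4,5): δ = 95.68°  ·
antipodal pairs: 3

count = 3; pairs: (0,3), (0,4), (1,4)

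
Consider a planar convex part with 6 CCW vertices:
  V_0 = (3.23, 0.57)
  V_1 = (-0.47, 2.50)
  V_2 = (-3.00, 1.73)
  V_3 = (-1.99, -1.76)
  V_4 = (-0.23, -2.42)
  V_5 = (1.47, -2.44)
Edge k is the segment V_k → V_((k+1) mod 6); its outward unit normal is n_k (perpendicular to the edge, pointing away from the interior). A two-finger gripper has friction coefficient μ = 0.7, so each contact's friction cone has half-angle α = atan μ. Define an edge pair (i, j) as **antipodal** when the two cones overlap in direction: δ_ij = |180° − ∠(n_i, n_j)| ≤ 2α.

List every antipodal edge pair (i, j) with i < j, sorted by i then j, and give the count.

count = 7; pairs: (0,2), (0,3), (0,4), (1,3), (1,4), (1,5), (2,5)

α = atan 0.7 = 34.99°;  2α = 69.98°
n_0 = (+0.4625, +0.8866)
n_1 = (-0.2912, +0.9567)
n_2 = (-0.9606, -0.2780)
n_3 = (-0.3511, -0.9363)
n_4 = (-0.0118, -0.9999)
n_5 = (+0.8633, -0.5048)
  (0,1): δ = 135.52°  ·
  (0,2): δ = 46.31°  ✓
  (0,3): δ = 6.99°  ✓
  (0,4): δ = 26.87°  ✓
  (0,5): δ = 87.23°  ·
  (1,2): δ = 90.79°  ·
  (1,3): δ = 37.48°  ✓
  (1,4): δ = 17.60°  ✓
  (1,5): δ = 42.76°  ✓
  (2,3): δ = 126.70°  ·
  (2,4): δ = 106.81°  ·
  (2,5): δ = 46.46°  ✓
  (3,4): δ = 160.12°  ·
  (3,5): δ = 99.76°  ·
  (4,5): δ = 119.64°  ·
antipodal pairs: 7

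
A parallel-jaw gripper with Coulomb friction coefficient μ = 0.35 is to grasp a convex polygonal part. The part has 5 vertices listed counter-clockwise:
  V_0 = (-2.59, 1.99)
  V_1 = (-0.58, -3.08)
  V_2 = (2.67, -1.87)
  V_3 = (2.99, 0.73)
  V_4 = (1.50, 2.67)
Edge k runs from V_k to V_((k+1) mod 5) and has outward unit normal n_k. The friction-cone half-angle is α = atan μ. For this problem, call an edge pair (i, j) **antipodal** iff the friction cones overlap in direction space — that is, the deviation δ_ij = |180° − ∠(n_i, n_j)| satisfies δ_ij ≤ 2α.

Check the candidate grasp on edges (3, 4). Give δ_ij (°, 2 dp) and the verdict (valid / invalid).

δ = 118.09°, invalid

α = atan 0.35 = 19.29°;  2α = 38.58°
edge 3: e_3 = (-1.49, +1.94);  n_3 = (+0.7931, +0.6091)
edge 4: e_4 = (-4.09, -0.68);  n_4 = (-0.1640, +0.9865)
∠(n_3, n_4) = 61.91°
δ = |180° − 61.91°| = 118.09°
118.09° > 2α = 38.58°  →  invalid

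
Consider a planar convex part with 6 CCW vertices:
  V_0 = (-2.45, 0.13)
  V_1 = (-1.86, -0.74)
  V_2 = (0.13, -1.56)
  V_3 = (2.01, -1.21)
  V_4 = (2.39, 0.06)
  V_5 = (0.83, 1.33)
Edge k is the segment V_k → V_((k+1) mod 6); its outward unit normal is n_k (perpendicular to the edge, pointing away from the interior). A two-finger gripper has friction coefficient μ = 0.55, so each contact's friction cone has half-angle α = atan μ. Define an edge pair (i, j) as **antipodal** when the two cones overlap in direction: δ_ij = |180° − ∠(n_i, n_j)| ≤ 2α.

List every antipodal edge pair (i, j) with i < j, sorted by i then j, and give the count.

count = 7; pairs: (0,3), (0,4), (1,4), (1,5), (2,4), (2,5), (3,5)

α = atan 0.55 = 28.81°;  2α = 57.62°
n_0 = (-0.8276, -0.5613)
n_1 = (-0.3810, -0.9246)
n_2 = (+0.1830, -0.9831)
n_3 = (+0.9580, -0.2867)
n_4 = (+0.6313, +0.7755)
n_5 = (-0.3436, +0.9391)
  (0,1): δ = 146.54°  ·
  (0,2): δ = 113.60°  ·
  (0,3): δ = 50.80°  ✓
  (0,4): δ = 16.71°  ✓
  (0,5): δ = 75.95°  ·
  (1,2): δ = 147.06°  ·
  (1,3): δ = 84.26°  ·
  (1,4): δ = 16.75°  ✓
  (1,5): δ = 42.49°  ✓
  (2,3): δ = 117.20°  ·
  (2,4): δ = 49.70°  ✓
  (2,5): δ = 9.55°  ✓
  (3,4): δ = 112.49°  ·
  (3,5): δ = 53.25°  ✓
  (4,5): δ = 120.76°  ·
antipodal pairs: 7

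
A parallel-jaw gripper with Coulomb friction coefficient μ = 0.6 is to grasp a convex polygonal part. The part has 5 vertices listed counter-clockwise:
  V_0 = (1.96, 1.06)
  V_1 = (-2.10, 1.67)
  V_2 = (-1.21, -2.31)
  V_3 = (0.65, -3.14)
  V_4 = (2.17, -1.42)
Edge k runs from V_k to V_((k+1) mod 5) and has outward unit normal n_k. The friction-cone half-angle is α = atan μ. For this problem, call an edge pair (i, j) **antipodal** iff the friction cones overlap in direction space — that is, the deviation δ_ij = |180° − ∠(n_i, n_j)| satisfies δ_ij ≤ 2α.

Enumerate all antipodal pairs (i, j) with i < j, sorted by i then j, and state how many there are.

count = 5; pairs: (0,2), (0,3), (1,3), (1,4), (2,4)

α = atan 0.6 = 30.96°;  2α = 61.93°
n_0 = (+0.1486, +0.9889)
n_1 = (-0.9759, -0.2182)
n_2 = (-0.4075, -0.9132)
n_3 = (+0.7493, -0.6622)
n_4 = (+0.9964, +0.0844)
  (0,1): δ = 68.85°  ·
  (0,2): δ = 15.50°  ✓
  (0,3): δ = 57.08°  ✓
  (0,4): δ = 103.38°  ·
  (1,2): δ = 126.65°  ·
  (1,3): δ = 54.07°  ✓
  (1,4): δ = 7.76°  ✓
  (2,3): δ = 107.42°  ·
  (2,4): δ = 61.11°  ✓
  (3,4): δ = 133.69°  ·
antipodal pairs: 5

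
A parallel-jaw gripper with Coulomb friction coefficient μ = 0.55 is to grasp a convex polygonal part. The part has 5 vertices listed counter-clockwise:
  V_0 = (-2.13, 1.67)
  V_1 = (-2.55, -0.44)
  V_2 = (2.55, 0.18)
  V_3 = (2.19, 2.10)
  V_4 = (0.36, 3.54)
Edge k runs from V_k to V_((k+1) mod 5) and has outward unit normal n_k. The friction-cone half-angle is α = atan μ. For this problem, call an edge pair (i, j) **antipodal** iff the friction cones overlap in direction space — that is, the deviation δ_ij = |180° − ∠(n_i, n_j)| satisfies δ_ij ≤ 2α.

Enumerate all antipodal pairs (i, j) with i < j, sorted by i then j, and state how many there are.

α = atan 0.55 = 28.81°;  2α = 57.62°
n_0 = (-0.9808, +0.1952)
n_1 = (+0.1207, -0.9927)
n_2 = (+0.9829, +0.1843)
n_3 = (+0.6184, +0.7859)
n_4 = (-0.6005, +0.7996)
  (0,1): δ = 71.81°  ·
  (0,2): δ = 21.88°  ✓
  (0,3): δ = 63.06°  ·
  (0,4): δ = 138.16°  ·
  (1,2): δ = 86.31°  ·
  (1,3): δ = 45.13°  ✓
  (1,4): δ = 29.98°  ✓
  (2,3): δ = 138.82°  ·
  (2,4): δ = 63.71°  ·
  (3,4): δ = 104.89°  ·
antipodal pairs: 3

count = 3; pairs: (0,2), (1,3), (1,4)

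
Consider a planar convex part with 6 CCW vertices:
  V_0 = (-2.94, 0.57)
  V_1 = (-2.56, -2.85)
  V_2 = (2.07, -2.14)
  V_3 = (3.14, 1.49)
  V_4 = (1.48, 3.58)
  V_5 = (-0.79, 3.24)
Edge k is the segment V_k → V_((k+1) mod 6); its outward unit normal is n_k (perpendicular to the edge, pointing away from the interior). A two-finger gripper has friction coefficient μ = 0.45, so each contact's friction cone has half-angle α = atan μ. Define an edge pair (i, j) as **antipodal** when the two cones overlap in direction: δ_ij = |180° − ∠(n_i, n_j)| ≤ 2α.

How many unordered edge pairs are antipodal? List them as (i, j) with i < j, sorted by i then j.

α = atan 0.45 = 24.23°;  2α = 48.46°
n_0 = (-0.9939, -0.1104)
n_1 = (+0.1516, -0.9884)
n_2 = (+0.9592, -0.2827)
n_3 = (+0.7831, +0.6219)
n_4 = (-0.1481, +0.9890)
n_5 = (-0.7789, +0.6272)
  (0,1): δ = 87.62°  ·
  (0,2): δ = 22.76°  ✓
  (0,3): δ = 32.12°  ✓
  (0,4): δ = 92.18°  ·
  (0,5): δ = 134.82°  ·
  (1,2): δ = 115.14°  ·
  (1,3): δ = 60.26°  ·
  (1,4): δ = 0.20°  ✓
  (1,5): δ = 42.44°  ✓
  (2,3): δ = 125.12°  ·
  (2,4): δ = 65.06°  ·
  (2,5): δ = 22.42°  ✓
  (3,4): δ = 119.94°  ·
  (3,5): δ = 77.30°  ·
  (4,5): δ = 137.36°  ·
antipodal pairs: 5

count = 5; pairs: (0,2), (0,3), (1,4), (1,5), (2,5)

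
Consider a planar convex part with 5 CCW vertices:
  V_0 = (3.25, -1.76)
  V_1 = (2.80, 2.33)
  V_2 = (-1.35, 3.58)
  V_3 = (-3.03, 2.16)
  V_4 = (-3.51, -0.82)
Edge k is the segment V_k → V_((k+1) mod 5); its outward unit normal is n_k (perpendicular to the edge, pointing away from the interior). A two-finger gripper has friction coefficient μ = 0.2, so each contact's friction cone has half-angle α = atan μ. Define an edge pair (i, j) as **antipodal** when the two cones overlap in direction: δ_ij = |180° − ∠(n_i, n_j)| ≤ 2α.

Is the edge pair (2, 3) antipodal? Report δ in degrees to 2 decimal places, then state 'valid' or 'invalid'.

α = atan 0.2 = 11.31°;  2α = 22.62°
edge 2: e_2 = (-1.68, -1.42);  n_2 = (-0.6455, +0.7637)
edge 3: e_3 = (-0.48, -2.98);  n_3 = (-0.9873, +0.1590)
∠(n_2, n_3) = 40.64°
δ = |180° − 40.64°| = 139.36°
139.36° > 2α = 22.62°  →  invalid

δ = 139.36°, invalid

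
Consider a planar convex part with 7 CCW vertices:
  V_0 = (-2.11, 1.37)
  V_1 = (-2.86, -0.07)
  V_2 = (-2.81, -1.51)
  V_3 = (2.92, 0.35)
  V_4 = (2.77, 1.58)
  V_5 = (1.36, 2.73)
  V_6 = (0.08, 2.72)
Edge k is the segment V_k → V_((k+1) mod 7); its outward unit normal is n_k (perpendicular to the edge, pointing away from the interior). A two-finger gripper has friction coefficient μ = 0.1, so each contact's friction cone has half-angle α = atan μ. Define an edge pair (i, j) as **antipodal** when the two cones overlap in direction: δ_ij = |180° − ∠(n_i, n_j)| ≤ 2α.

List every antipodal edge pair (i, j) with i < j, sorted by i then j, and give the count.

count = 1; pairs: (1,3)

α = atan 0.1 = 5.71°;  2α = 11.42°
n_0 = (-0.8869, +0.4619)
n_1 = (-0.9994, -0.0347)
n_2 = (+0.3087, -0.9511)
n_3 = (+0.9926, +0.1211)
n_4 = (+0.6320, +0.7749)
n_5 = (-0.0078, +1.0000)
n_6 = (-0.5247, +0.8513)
  (0,1): δ = 150.50°  ·
  (0,2): δ = 44.50°  ·
  (0,3): δ = 34.46°  ·
  (0,4): δ = 78.31°  ·
  (0,5): δ = 117.96°  ·
  (0,6): δ = 149.16°  ·
  (1,2): δ = 74.00°  ·
  (1,3): δ = 4.96°  ✓
  (1,4): δ = 48.81°  ·
  (1,5): δ = 88.46°  ·
  (1,6): δ = 119.66°  ·
  (2,3): δ = 101.03°  ·
  (2,4): δ = 57.18°  ·
  (2,5): δ = 17.54°  ·
  (2,6): δ = 13.67°  ·
  (3,4): δ = 136.15°  ·
  (3,5): δ = 96.51°  ·
  (3,6): δ = 65.30°  ·
  (4,5): δ = 140.35°  ·
  (4,6): δ = 109.15°  ·
  (5,6): δ = 148.80°  ·
antipodal pairs: 1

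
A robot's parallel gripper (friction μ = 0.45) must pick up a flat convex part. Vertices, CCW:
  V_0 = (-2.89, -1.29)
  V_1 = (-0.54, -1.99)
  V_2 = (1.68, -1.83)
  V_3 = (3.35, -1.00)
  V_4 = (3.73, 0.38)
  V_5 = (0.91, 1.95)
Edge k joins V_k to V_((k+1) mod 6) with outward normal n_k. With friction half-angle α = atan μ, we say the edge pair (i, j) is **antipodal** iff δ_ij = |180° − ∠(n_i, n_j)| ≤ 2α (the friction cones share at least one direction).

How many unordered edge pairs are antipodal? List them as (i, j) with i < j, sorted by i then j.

count = 5; pairs: (0,4), (1,4), (1,5), (2,5), (3,5)

α = atan 0.45 = 24.23°;  2α = 48.46°
n_0 = (-0.2855, -0.9584)
n_1 = (+0.0719, -0.9974)
n_2 = (+0.4451, -0.8955)
n_3 = (+0.9641, -0.2655)
n_4 = (+0.4864, +0.8737)
n_5 = (-0.6488, +0.7610)
  (0,1): δ = 159.29°  ·
  (0,2): δ = 136.99°  ·
  (0,3): δ = 88.81°  ·
  (0,4): δ = 12.52°  ✓
  (0,5): δ = 57.04°  ·
  (1,2): δ = 157.69°  ·
  (1,3): δ = 109.52°  ·
  (1,4): δ = 33.23°  ✓
  (1,5): δ = 36.33°  ✓
  (2,3): δ = 131.82°  ·
  (2,4): δ = 55.53°  ·
  (2,5): δ = 14.02°  ✓
  (3,4): δ = 103.71°  ·
  (3,5): δ = 34.15°  ✓
  (4,5): δ = 110.44°  ·
antipodal pairs: 5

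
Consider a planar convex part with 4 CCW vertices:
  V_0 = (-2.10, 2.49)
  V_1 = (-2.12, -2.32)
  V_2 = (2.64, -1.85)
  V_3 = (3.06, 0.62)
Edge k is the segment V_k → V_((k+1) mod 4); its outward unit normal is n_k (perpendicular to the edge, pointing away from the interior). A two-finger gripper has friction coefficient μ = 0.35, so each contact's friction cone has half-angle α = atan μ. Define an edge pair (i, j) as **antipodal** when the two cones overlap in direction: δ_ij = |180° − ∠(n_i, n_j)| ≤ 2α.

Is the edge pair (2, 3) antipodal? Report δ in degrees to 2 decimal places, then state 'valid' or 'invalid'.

α = atan 0.35 = 19.29°;  2α = 38.58°
edge 2: e_2 = (+0.42, +2.47);  n_2 = (+0.9858, -0.1676)
edge 3: e_3 = (-5.16, +1.87);  n_3 = (+0.3407, +0.9402)
∠(n_2, n_3) = 79.73°
δ = |180° − 79.73°| = 100.27°
100.27° > 2α = 38.58°  →  invalid

δ = 100.27°, invalid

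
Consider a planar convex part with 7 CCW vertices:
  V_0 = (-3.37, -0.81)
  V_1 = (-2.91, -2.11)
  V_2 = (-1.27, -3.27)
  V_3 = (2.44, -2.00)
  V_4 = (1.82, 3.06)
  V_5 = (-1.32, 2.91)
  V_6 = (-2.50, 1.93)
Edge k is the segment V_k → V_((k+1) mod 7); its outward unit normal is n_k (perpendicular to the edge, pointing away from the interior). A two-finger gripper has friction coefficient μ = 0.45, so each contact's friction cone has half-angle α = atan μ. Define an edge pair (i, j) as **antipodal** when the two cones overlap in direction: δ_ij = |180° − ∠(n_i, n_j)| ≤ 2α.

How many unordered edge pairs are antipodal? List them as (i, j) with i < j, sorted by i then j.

α = atan 0.45 = 24.23°;  2α = 48.46°
n_0 = (-0.9427, -0.3336)
n_1 = (-0.5775, -0.8164)
n_2 = (+0.3239, -0.9461)
n_3 = (+0.9926, +0.1216)
n_4 = (-0.0477, +0.9989)
n_5 = (-0.6389, +0.7693)
n_6 = (-0.9531, +0.3026)
  (0,1): δ = 144.76°  ·
  (0,2): δ = 90.59°  ·
  (0,3): δ = 12.50°  ✓
  (0,4): δ = 73.25°  ·
  (0,5): δ = 110.22°  ·
  (0,6): δ = 142.90°  ·
  (1,2): δ = 125.83°  ·
  (1,3): δ = 47.74°  ✓
  (1,4): δ = 38.01°  ✓
  (1,5): δ = 74.98°  ·
  (1,6): δ = 107.66°  ·
  (2,3): δ = 101.91°  ·
  (2,4): δ = 16.16°  ✓
  (2,5): δ = 20.81°  ✓
  (2,6): δ = 53.49°  ·
  (3,4): δ = 94.25°  ·
  (3,5): δ = 57.28°  ·
  (3,6): δ = 24.60°  ✓
  (4,5): δ = 143.03°  ·
  (4,6): δ = 110.35°  ·
  (5,6): δ = 147.33°  ·
antipodal pairs: 6

count = 6; pairs: (0,3), (1,3), (1,4), (2,4), (2,5), (3,6)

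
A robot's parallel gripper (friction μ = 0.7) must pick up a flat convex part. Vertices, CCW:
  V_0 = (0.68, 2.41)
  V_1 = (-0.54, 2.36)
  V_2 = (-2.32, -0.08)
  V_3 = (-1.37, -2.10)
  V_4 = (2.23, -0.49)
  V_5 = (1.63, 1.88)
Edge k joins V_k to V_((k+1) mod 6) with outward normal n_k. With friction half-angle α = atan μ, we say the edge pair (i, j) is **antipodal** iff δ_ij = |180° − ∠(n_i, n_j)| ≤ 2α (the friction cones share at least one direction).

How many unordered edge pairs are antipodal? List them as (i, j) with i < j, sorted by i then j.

α = atan 0.7 = 34.99°;  2α = 69.98°
n_0 = (-0.0409, +0.9992)
n_1 = (-0.8079, +0.5894)
n_2 = (-0.9049, -0.4256)
n_3 = (+0.4083, -0.9129)
n_4 = (+0.9694, +0.2454)
n_5 = (+0.4872, +0.8733)
  (0,1): δ = 128.46°  ·
  (0,2): δ = 67.16°  ✓
  (0,3): δ = 21.75°  ✓
  (0,4): δ = 101.86°  ·
  (0,5): δ = 148.50°  ·
  (1,2): δ = 118.70°  ·
  (1,3): δ = 29.79°  ✓
  (1,4): δ = 50.32°  ✓
  (1,5): δ = 96.95°  ·
  (2,3): δ = 91.09°  ·
  (2,4): δ = 10.98°  ✓
  (2,5): δ = 35.66°  ✓
  (3,4): δ = 99.89°  ·
  (3,5): δ = 53.25°  ✓
  (4,5): δ = 133.36°  ·
antipodal pairs: 7

count = 7; pairs: (0,2), (0,3), (1,3), (1,4), (2,4), (2,5), (3,5)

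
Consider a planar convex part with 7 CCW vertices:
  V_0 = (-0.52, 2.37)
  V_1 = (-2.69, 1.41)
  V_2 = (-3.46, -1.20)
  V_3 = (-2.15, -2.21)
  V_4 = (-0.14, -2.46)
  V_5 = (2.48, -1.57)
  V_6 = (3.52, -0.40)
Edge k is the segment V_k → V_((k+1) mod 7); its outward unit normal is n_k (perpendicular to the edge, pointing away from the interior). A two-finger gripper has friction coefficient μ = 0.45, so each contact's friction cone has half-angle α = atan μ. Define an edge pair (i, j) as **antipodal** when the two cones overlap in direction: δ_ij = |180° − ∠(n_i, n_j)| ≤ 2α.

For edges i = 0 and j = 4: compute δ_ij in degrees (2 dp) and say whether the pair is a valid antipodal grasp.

α = atan 0.45 = 24.23°;  2α = 48.46°
edge 0: e_0 = (-2.17, -0.96);  n_0 = (-0.4046, +0.9145)
edge 4: e_4 = (+2.62, +0.89);  n_4 = (+0.3216, -0.9469)
∠(n_0, n_4) = 174.90°
δ = |180° − 174.90°| = 5.10°
5.10° ≤ 2α = 48.46°  →  valid

δ = 5.10°, valid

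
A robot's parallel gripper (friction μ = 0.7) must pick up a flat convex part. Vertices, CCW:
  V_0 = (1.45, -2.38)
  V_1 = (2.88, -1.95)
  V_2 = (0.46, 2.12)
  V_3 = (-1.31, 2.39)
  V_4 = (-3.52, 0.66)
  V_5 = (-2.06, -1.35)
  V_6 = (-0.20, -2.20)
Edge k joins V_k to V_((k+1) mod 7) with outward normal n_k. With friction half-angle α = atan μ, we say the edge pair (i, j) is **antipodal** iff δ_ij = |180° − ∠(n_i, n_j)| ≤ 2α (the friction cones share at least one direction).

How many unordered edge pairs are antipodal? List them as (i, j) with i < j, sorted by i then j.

α = atan 0.7 = 34.99°;  2α = 69.98°
n_0 = (+0.2880, -0.9576)
n_1 = (+0.8595, +0.5111)
n_2 = (+0.1508, +0.9886)
n_3 = (-0.6164, +0.7874)
n_4 = (-0.8091, -0.5877)
n_5 = (-0.4156, -0.9095)
n_6 = (-0.1084, -0.9941)
  (0,1): δ = 76.00°  ·
  (0,2): δ = 25.41°  ✓
  (0,3): δ = 21.32°  ✓
  (0,4): δ = 109.26°  ·
  (0,5): δ = 138.70°  ·
  (0,6): δ = 157.04°  ·
  (1,2): δ = 129.41°  ·
  (1,3): δ = 82.68°  ·
  (1,4): δ = 5.26°  ✓
  (1,5): δ = 34.70°  ✓
  (1,6): δ = 53.04°  ✓
  (2,3): δ = 133.27°  ·
  (2,4): δ = 45.33°  ✓
  (2,5): δ = 15.89°  ✓
  (2,6): δ = 2.45°  ✓
  (3,4): δ = 92.06°  ·
  (3,5): δ = 62.61°  ✓
  (3,6): δ = 44.28°  ✓
  (4,5): δ = 150.55°  ·
  (4,6): δ = 132.22°  ·
  (5,6): δ = 161.67°  ·
antipodal pairs: 10

count = 10; pairs: (0,2), (0,3), (1,4), (1,5), (1,6), (2,4), (2,5), (2,6), (3,5), (3,6)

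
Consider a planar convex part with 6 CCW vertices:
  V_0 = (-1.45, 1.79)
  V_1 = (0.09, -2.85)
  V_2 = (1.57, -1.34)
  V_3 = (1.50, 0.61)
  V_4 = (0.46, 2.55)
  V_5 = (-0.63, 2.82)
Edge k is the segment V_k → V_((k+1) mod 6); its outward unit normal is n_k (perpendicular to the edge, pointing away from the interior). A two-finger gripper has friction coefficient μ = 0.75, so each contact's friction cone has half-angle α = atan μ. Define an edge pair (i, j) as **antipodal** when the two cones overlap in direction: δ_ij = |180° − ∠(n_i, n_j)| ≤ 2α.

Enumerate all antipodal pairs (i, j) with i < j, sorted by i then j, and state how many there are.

count = 8; pairs: (0,1), (0,2), (0,3), (0,4), (1,4), (1,5), (2,5), (3,5)

α = atan 0.75 = 36.87°;  2α = 73.74°
n_0 = (-0.9491, -0.3150)
n_1 = (+0.7142, -0.7000)
n_2 = (+0.9994, +0.0359)
n_3 = (+0.8813, +0.4725)
n_4 = (+0.2404, +0.9707)
n_5 = (-0.7823, +0.6228)
  (0,1): δ = 62.79°  ✓
  (0,2): δ = 16.30°  ✓
  (0,3): δ = 9.83°  ✓
  (0,4): δ = 57.73°  ✓
  (0,5): δ = 123.12°  ·
  (1,2): δ = 133.52°  ·
  (1,3): δ = 107.38°  ·
  (1,4): δ = 59.49°  ✓
  (1,5): δ = 5.90°  ✓
  (2,3): δ = 153.86°  ·
  (2,4): δ = 105.97°  ·
  (2,5): δ = 40.58°  ✓
  (3,4): δ = 132.11°  ·
  (3,5): δ = 66.72°  ✓
  (4,5): δ = 114.61°  ·
antipodal pairs: 8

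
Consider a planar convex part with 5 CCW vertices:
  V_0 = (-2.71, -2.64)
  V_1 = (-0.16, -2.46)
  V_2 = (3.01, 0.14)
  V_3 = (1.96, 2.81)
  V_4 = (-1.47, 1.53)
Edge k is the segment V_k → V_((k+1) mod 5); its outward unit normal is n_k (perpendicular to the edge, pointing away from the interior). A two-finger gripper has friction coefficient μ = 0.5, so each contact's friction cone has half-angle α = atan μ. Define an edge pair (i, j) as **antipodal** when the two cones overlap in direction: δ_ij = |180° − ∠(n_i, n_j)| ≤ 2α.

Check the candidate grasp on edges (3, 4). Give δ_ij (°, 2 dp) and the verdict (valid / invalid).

α = atan 0.5 = 26.57°;  2α = 53.13°
edge 3: e_3 = (-3.43, -1.28);  n_3 = (-0.3496, +0.9369)
edge 4: e_4 = (-1.24, -4.17);  n_4 = (-0.9585, +0.2850)
∠(n_3, n_4) = 52.98°
δ = |180° − 52.98°| = 127.02°
127.02° > 2α = 53.13°  →  invalid

δ = 127.02°, invalid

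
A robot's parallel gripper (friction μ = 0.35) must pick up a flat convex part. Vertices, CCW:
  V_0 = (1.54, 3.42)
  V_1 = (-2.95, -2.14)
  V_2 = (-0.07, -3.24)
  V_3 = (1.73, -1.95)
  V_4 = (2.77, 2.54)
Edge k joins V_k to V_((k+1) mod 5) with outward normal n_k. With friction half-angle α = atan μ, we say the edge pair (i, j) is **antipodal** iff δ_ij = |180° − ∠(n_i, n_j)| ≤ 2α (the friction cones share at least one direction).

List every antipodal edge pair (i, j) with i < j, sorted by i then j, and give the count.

α = atan 0.35 = 19.29°;  2α = 38.58°
n_0 = (-0.7780, +0.6283)
n_1 = (-0.3568, -0.9342)
n_2 = (+0.5825, -0.8128)
n_3 = (+0.9742, -0.2257)
n_4 = (+0.5819, +0.8133)
  (0,1): δ = 71.98°  ·
  (0,2): δ = 15.45°  ✓
  (0,3): δ = 25.88°  ✓
  (0,4): δ = 93.34°  ·
  (1,2): δ = 123.47°  ·
  (1,3): δ = 82.14°  ·
  (1,4): δ = 14.68°  ✓
  (2,3): δ = 138.67°  ·
  (2,4): δ = 71.21°  ·
  (3,4): δ = 112.54°  ·
antipodal pairs: 3

count = 3; pairs: (0,2), (0,3), (1,4)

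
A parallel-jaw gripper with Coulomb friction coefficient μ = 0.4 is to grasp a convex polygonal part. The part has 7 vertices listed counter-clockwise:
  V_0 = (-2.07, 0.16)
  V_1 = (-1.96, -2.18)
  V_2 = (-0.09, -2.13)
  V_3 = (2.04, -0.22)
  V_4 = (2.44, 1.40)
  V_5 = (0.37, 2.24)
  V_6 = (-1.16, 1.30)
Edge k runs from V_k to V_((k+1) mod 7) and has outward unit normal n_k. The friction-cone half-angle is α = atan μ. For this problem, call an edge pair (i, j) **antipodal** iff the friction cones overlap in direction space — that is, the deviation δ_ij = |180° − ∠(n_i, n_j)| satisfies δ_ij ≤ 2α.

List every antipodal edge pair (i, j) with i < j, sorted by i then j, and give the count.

count = 6; pairs: (0,3), (1,4), (1,5), (2,5), (2,6), (3,6)

α = atan 0.4 = 21.80°;  2α = 43.60°
n_0 = (-0.9989, -0.0470)
n_1 = (+0.0267, -0.9996)
n_2 = (+0.6676, -0.7445)
n_3 = (+0.9708, -0.2397)
n_4 = (+0.3760, +0.9266)
n_5 = (-0.5235, +0.8520)
n_6 = (-0.7815, +0.6239)
  (0,1): δ = 91.16°  ·
  (0,2): δ = 50.81°  ·
  (0,3): δ = 16.56°  ✓
  (0,4): δ = 65.22°  ·
  (0,5): δ = 118.87°  ·
  (0,6): δ = 138.71°  ·
  (1,2): δ = 139.65°  ·
  (1,3): δ = 105.40°  ·
  (1,4): δ = 23.62°  ✓
  (1,5): δ = 30.03°  ✓
  (1,6): δ = 49.87°  ·
  (2,3): δ = 145.75°  ·
  (2,4): δ = 63.97°  ·
  (2,5): δ = 10.32°  ✓
  (2,6): δ = 9.52°  ✓
  (3,4): δ = 98.22°  ·
  (3,5): δ = 44.56°  ·
  (3,6): δ = 24.73°  ✓
  (4,5): δ = 126.35°  ·
  (4,6): δ = 106.51°  ·
  (5,6): δ = 160.16°  ·
antipodal pairs: 6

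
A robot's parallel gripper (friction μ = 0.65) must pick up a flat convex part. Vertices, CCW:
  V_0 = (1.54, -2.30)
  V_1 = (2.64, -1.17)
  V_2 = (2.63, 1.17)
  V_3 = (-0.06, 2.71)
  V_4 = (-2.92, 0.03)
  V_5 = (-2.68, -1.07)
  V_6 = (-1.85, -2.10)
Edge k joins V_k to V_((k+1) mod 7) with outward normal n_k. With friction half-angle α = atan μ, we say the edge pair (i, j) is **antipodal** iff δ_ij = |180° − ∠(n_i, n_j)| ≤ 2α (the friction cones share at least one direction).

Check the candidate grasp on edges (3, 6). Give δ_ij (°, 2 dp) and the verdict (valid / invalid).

δ = 46.52°, valid

α = atan 0.65 = 33.02°;  2α = 66.05°
edge 3: e_3 = (-2.86, -2.68);  n_3 = (-0.6838, +0.7297)
edge 6: e_6 = (+3.39, -0.20);  n_6 = (-0.0589, -0.9983)
∠(n_3, n_6) = 133.48°
δ = |180° − 133.48°| = 46.52°
46.52° ≤ 2α = 66.05°  →  valid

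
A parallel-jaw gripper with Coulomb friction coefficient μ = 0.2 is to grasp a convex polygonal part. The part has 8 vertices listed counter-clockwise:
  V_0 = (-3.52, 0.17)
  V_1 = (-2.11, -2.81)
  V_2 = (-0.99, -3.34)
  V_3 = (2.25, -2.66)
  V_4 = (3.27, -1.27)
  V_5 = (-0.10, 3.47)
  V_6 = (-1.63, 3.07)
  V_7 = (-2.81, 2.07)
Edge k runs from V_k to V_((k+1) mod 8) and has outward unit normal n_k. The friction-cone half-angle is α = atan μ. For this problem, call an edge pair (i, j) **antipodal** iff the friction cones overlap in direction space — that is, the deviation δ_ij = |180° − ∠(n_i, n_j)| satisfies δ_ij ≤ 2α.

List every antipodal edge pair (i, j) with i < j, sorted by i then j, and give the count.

count = 4; pairs: (0,4), (2,5), (3,6), (3,7)

α = atan 0.2 = 11.31°;  2α = 22.62°
n_0 = (-0.9039, -0.4277)
n_1 = (-0.4277, -0.9039)
n_2 = (+0.2054, -0.9787)
n_3 = (+0.8062, -0.5916)
n_4 = (+0.8150, +0.5794)
n_5 = (-0.2529, +0.9675)
n_6 = (-0.6465, +0.7629)
n_7 = (-0.9367, +0.3500)
  (0,1): δ = 140.65°  ·
  (0,2): δ = 103.47°  ·
  (0,3): δ = 61.59°  ·
  (0,4): δ = 10.09°  ✓
  (0,5): δ = 79.33°  ·
  (0,6): δ = 104.96°  ·
  (0,7): δ = 134.19°  ·
  (1,2): δ = 142.82°  ·
  (1,3): δ = 100.95°  ·
  (1,4): δ = 29.26°  ·
  (1,5): δ = 39.98°  ·
  (1,6): δ = 65.60°  ·
  (1,7): δ = 94.83°  ·
  (2,3): δ = 138.12°  ·
  (2,4): δ = 66.44°  ·
  (2,5): δ = 2.80°  ✓
  (2,6): δ = 28.43°  ·
  (2,7): δ = 57.66°  ·
  (3,4): δ = 108.32°  ·
  (3,5): δ = 39.08°  ·
  (3,6): δ = 13.45°  ✓
  (3,7): δ = 15.78°  ✓
  (4,5): δ = 110.76°  ·
  (4,6): δ = 85.13°  ·
  (4,7): δ = 55.90°  ·
  (5,6): δ = 154.37°  ·
  (5,7): δ = 125.14°  ·
  (6,7): δ = 150.77°  ·
antipodal pairs: 4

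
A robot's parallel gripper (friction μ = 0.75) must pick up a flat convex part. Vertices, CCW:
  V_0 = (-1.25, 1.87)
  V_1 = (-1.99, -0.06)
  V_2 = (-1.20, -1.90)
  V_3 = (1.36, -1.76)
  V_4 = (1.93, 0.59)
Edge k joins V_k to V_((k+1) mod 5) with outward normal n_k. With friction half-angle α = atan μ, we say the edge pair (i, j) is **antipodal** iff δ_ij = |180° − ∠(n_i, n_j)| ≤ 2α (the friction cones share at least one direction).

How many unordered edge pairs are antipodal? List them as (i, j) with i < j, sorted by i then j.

α = atan 0.75 = 36.87°;  2α = 73.74°
n_0 = (-0.9337, +0.3580)
n_1 = (-0.9189, -0.3945)
n_2 = (+0.0546, -0.9985)
n_3 = (+0.9718, -0.2357)
n_4 = (+0.3734, +0.9277)
  (0,1): δ = 135.79°  ·
  (0,2): δ = 65.89°  ✓
  (0,3): δ = 7.34°  ✓
  (0,4): δ = 89.05°  ·
  (1,2): δ = 110.11°  ·
  (1,3): δ = 36.87°  ✓
  (1,4): δ = 44.84°  ✓
  (2,3): δ = 106.76°  ·
  (2,4): δ = 25.06°  ✓
  (3,4): δ = 98.29°  ·
antipodal pairs: 5

count = 5; pairs: (0,2), (0,3), (1,3), (1,4), (2,4)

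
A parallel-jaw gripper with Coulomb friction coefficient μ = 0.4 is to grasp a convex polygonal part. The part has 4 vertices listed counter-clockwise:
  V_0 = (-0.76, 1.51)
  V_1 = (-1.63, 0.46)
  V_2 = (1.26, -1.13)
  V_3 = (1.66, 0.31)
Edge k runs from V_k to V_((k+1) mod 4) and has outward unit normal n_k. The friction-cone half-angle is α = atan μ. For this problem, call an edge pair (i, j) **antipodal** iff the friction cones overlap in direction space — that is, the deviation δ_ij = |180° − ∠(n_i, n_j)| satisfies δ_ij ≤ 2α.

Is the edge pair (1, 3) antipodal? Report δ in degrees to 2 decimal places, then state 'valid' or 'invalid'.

δ = 2.44°, valid

α = atan 0.4 = 21.80°;  2α = 43.60°
edge 1: e_1 = (+2.89, -1.59);  n_1 = (-0.4820, -0.8762)
edge 3: e_3 = (-2.42, +1.20);  n_3 = (+0.4442, +0.8959)
∠(n_1, n_3) = 177.56°
δ = |180° − 177.56°| = 2.44°
2.44° ≤ 2α = 43.60°  →  valid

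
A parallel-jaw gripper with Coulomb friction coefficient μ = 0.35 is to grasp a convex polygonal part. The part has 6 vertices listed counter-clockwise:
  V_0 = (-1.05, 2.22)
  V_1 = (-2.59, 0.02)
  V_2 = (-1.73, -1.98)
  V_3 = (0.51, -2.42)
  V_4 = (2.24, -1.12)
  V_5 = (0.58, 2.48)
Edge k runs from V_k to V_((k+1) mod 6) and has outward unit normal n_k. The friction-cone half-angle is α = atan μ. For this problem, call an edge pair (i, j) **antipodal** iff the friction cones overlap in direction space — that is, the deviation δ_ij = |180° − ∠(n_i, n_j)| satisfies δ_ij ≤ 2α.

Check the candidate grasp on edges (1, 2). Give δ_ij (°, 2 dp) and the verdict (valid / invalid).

α = atan 0.35 = 19.29°;  2α = 38.58°
edge 1: e_1 = (+0.86, -2.00);  n_1 = (-0.9187, -0.3950)
edge 2: e_2 = (+2.24, -0.44);  n_2 = (-0.1927, -0.9812)
∠(n_1, n_2) = 55.62°
δ = |180° − 55.62°| = 124.38°
124.38° > 2α = 38.58°  →  invalid

δ = 124.38°, invalid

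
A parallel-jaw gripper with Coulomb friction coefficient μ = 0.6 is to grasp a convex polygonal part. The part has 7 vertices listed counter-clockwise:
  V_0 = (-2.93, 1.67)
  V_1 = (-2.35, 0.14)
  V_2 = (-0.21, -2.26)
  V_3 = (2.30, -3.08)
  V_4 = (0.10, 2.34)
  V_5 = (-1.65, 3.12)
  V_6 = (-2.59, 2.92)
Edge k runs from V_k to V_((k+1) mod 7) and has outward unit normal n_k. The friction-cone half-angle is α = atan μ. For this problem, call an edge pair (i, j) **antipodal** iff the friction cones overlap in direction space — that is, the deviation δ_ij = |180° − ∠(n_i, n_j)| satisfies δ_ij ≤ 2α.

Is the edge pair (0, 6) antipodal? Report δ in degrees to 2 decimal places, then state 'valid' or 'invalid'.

α = atan 0.6 = 30.96°;  2α = 61.93°
edge 0: e_0 = (+0.58, -1.53);  n_0 = (-0.9351, -0.3545)
edge 6: e_6 = (-0.34, -1.25);  n_6 = (-0.9649, +0.2625)
∠(n_0, n_6) = 35.98°
δ = |180° − 35.98°| = 144.02°
144.02° > 2α = 61.93°  →  invalid

δ = 144.02°, invalid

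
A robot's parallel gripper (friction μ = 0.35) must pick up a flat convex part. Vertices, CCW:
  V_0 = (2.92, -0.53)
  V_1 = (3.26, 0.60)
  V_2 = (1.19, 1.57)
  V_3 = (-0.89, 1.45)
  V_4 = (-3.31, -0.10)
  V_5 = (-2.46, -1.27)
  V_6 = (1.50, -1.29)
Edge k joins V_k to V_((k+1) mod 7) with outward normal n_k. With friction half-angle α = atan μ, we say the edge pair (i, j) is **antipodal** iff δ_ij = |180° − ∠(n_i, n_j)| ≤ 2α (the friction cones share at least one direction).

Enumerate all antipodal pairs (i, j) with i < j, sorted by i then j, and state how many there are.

count = 6; pairs: (1,4), (1,5), (2,5), (2,6), (3,5), (3,6)

α = atan 0.35 = 19.29°;  2α = 38.58°
n_0 = (+0.9576, -0.2881)
n_1 = (+0.4243, +0.9055)
n_2 = (-0.0576, +0.9983)
n_3 = (-0.5393, +0.8421)
n_4 = (-0.8090, -0.5878)
n_5 = (-0.0051, -1.0000)
n_6 = (+0.4719, -0.8817)
  (0,1): δ = 98.36°  ·
  (0,2): δ = 69.95°  ·
  (0,3): δ = 40.61°  ·
  (0,4): δ = 52.74°  ·
  (0,5): δ = 106.46°  ·
  (0,6): δ = 134.90°  ·
  (1,2): δ = 151.59°  ·
  (1,3): δ = 122.25°  ·
  (1,4): δ = 28.89°  ✓
  (1,5): δ = 24.82°  ✓
  (1,6): δ = 53.26°  ·
  (2,3): δ = 150.66°  ·
  (2,4): δ = 57.30°  ·
  (2,5): δ = 3.59°  ✓
  (2,6): δ = 24.85°  ✓
  (3,4): δ = 86.64°  ·
  (3,5): δ = 32.93°  ✓
  (3,6): δ = 4.48°  ✓
  (4,5): δ = 126.29°  ·
  (4,6): δ = 97.84°  ·
  (5,6): δ = 151.55°  ·
antipodal pairs: 6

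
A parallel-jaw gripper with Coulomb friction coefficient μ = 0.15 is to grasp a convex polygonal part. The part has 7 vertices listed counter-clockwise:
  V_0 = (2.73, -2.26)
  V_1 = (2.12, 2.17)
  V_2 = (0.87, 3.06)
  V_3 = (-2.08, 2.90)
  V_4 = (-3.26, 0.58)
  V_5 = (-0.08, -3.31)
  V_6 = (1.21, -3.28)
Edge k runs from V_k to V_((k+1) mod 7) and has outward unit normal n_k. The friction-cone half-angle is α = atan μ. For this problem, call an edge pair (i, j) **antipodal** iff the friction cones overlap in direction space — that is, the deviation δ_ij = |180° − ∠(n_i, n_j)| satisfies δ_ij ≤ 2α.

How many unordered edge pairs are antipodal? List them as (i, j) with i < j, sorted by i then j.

count = 2; pairs: (1,4), (2,5)

α = atan 0.15 = 8.53°;  2α = 17.06°
n_0 = (+0.9907, +0.1364)
n_1 = (+0.5800, +0.8146)
n_2 = (-0.0542, +0.9985)
n_3 = (-0.8913, +0.4534)
n_4 = (-0.7742, -0.6329)
n_5 = (+0.0232, -0.9997)
n_6 = (+0.5572, -0.8304)
  (0,1): δ = 133.29°  ·
  (0,2): δ = 94.74°  ·
  (0,3): δ = 34.80°  ·
  (0,4): δ = 31.43°  ·
  (0,5): δ = 83.49°  ·
  (0,6): δ = 116.02°  ·
  (1,2): δ = 141.44°  ·
  (1,3): δ = 81.51°  ·
  (1,4): δ = 15.28°  ✓
  (1,5): δ = 36.78°  ·
  (1,6): δ = 69.31°  ·
  (2,3): δ = 120.06°  ·
  (2,4): δ = 53.84°  ·
  (2,5): δ = 1.77°  ✓
  (2,6): δ = 30.76°  ·
  (3,4): δ = 113.78°  ·
  (3,5): δ = 61.71°  ·
  (3,6): δ = 29.18°  ·
  (4,5): δ = 127.93°  ·
  (4,6): δ = 95.40°  ·
  (5,6): δ = 147.47°  ·
antipodal pairs: 2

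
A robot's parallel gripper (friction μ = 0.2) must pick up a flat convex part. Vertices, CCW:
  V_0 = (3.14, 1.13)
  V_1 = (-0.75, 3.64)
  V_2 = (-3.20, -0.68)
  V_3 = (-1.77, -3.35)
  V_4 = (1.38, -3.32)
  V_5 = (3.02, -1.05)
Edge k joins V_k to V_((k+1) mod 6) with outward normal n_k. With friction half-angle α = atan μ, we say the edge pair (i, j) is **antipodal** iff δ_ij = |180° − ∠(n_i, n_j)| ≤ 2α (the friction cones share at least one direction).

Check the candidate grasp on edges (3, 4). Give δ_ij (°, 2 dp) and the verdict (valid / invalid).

δ = 126.39°, invalid

α = atan 0.2 = 11.31°;  2α = 22.62°
edge 3: e_3 = (+3.15, +0.03);  n_3 = (+0.0095, -1.0000)
edge 4: e_4 = (+1.64, +2.27);  n_4 = (+0.8106, -0.5856)
∠(n_3, n_4) = 53.61°
δ = |180° − 53.61°| = 126.39°
126.39° > 2α = 22.62°  →  invalid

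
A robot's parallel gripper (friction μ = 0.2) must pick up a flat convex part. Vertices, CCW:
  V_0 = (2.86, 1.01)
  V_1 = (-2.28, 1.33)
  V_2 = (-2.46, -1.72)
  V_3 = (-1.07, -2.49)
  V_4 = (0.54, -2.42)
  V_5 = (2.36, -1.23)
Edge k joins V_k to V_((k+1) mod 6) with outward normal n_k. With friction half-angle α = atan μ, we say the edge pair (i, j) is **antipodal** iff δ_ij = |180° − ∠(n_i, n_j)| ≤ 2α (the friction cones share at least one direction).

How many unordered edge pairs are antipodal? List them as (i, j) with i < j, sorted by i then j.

count = 2; pairs: (0,3), (1,5)

α = atan 0.2 = 11.31°;  2α = 22.62°
n_0 = (+0.0621, +0.9981)
n_1 = (-0.9983, +0.0589)
n_2 = (-0.4846, -0.8748)
n_3 = (+0.0434, -0.9991)
n_4 = (+0.5472, -0.8370)
n_5 = (+0.9760, -0.2179)
  (0,1): δ = 89.82°  ·
  (0,2): δ = 25.42°  ·
  (0,3): δ = 6.05°  ✓
  (0,4): δ = 36.74°  ·
  (0,5): δ = 80.98°  ·
  (1,2): δ = 115.61°  ·
  (1,3): δ = 84.13°  ·
  (1,4): δ = 53.44°  ·
  (1,5): δ = 9.21°  ✓
  (2,3): δ = 148.53°  ·
  (2,4): δ = 117.84°  ·
  (2,5): δ = 73.60°  ·
  (3,4): δ = 149.31°  ·
  (3,5): δ = 105.07°  ·
  (4,5): δ = 135.76°  ·
antipodal pairs: 2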